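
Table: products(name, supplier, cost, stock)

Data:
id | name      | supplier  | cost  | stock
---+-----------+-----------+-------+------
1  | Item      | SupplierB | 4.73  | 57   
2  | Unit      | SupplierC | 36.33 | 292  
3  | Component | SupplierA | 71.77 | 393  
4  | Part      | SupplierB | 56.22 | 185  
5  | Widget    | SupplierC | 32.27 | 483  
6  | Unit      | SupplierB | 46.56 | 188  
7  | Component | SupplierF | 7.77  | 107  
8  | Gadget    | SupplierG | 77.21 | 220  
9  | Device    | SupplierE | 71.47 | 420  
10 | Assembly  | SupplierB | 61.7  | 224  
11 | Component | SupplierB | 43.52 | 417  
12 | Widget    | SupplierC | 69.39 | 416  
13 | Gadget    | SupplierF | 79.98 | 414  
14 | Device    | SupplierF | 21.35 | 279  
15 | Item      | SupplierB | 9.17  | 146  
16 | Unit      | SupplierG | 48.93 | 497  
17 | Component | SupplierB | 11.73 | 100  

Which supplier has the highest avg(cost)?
SELECT supplier, AVG(cost) as val
FROM products
GROUP BY supplier
ORDER BY val DESC
LIMIT 1

Result: SupplierA with avg(cost) = 71.77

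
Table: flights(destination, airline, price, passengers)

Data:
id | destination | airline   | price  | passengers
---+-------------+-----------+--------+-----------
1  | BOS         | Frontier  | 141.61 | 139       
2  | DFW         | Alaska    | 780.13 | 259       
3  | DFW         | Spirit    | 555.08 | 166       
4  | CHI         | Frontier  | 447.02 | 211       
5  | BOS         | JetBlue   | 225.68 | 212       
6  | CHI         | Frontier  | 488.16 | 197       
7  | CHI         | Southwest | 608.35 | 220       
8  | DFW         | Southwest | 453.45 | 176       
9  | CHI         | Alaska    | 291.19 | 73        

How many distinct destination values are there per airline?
SELECT airline, COUNT(DISTINCT destination)
FROM flights
GROUP BY airline

Result:
  Alaska: 2 distinct
  Frontier: 2 distinct
  JetBlue: 1 distinct
  Southwest: 2 distinct
  Spirit: 1 distinct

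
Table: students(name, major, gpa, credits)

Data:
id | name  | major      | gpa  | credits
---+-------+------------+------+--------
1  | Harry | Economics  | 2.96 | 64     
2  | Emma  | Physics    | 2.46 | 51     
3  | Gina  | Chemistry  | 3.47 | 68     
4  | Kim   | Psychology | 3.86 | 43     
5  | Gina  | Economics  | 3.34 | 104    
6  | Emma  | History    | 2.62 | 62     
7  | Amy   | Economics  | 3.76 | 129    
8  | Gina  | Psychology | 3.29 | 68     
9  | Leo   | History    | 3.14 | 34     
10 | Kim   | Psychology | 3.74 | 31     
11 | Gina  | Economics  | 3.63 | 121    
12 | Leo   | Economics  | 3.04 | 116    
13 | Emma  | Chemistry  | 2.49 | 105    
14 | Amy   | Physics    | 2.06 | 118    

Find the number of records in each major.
SELECT major, COUNT(*) as count
FROM students
GROUP BY major

Result:
  Chemistry: 2
  Economics: 5
  History: 2
  Physics: 2
  Psychology: 3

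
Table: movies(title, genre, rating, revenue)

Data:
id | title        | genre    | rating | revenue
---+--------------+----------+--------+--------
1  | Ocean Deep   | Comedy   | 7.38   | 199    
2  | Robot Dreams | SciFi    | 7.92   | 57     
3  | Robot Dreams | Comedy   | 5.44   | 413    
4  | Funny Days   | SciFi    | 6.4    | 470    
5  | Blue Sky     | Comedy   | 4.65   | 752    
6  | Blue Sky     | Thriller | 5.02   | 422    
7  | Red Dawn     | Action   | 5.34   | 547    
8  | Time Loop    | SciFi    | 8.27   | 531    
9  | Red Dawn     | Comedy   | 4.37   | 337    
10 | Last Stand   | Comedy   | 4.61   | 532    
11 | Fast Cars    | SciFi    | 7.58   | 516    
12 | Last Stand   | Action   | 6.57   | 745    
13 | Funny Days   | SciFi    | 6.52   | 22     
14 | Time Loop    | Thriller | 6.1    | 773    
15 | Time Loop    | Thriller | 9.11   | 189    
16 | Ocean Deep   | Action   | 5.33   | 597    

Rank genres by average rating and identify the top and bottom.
SELECT genre, AVG(rating)
FROM movies
GROUP BY genre
ORDER BY AVG(rating)

All groups:
  Comedy: 5.29
  Action: 5.75
  Thriller: 6.74
  SciFi: 7.34

Highest: SciFi (7.34)
Lowest: Comedy (5.29)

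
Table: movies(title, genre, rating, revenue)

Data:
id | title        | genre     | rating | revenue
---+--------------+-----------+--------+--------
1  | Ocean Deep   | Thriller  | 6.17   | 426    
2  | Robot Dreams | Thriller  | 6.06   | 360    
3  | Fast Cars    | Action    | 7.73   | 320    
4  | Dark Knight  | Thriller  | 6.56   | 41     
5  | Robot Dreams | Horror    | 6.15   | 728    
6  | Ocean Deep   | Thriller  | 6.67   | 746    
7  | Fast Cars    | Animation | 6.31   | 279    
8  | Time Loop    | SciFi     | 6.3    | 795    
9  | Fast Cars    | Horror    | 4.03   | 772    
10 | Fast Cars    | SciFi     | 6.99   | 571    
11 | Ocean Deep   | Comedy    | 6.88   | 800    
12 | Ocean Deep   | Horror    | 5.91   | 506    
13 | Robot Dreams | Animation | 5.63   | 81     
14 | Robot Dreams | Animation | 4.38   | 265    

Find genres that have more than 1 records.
SELECT genre, COUNT(*) as cnt
FROM movies
GROUP BY genre
HAVING COUNT(*) > 1

Result:
  Animation: 3
  Horror: 3
  SciFi: 2
  Thriller: 4

Note: HAVING filters groups after aggregation, WHERE filters rows before.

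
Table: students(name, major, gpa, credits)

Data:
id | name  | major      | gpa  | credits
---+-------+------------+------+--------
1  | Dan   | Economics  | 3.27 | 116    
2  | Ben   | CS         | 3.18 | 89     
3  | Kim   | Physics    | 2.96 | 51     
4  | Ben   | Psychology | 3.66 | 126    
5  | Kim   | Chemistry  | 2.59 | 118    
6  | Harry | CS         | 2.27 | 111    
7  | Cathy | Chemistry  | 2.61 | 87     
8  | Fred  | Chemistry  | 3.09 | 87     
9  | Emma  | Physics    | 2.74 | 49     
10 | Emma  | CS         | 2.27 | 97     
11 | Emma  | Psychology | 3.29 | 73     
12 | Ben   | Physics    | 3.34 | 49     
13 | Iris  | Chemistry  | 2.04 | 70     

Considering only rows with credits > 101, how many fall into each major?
SELECT major, COUNT(*)
FROM students
WHERE credits > 101
GROUP BY major

Note: WHERE filters rows before grouping.

Result:
  CS: 1
  Chemistry: 1
  Economics: 1
  Psychology: 1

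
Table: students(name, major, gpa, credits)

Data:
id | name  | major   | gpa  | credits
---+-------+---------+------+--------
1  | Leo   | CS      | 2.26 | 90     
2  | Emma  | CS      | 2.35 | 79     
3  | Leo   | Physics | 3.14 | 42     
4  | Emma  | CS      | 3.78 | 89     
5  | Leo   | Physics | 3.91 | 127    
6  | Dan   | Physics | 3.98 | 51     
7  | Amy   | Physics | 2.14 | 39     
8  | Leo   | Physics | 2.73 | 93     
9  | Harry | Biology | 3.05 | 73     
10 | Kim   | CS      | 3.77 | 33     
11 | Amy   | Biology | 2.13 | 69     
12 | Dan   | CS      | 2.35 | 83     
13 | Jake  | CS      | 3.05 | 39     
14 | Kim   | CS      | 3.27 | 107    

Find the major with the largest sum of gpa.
SELECT major, SUM(gpa) as val
FROM students
GROUP BY major
ORDER BY val DESC
LIMIT 1

Result: CS with sum(gpa) = 20.83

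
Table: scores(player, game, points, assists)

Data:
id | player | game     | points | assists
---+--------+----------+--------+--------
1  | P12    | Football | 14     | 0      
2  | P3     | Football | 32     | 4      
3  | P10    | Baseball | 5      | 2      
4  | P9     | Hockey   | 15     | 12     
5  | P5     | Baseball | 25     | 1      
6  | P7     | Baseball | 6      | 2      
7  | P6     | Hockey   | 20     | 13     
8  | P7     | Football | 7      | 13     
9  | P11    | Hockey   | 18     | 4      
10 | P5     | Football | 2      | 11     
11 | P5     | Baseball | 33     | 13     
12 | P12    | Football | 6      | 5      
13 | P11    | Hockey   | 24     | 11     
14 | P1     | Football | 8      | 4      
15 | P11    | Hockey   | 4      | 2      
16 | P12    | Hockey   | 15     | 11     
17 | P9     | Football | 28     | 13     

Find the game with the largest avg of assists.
SELECT game, AVG(assists) as val
FROM scores
GROUP BY game
ORDER BY val DESC
LIMIT 1

Result: Hockey with avg(assists) = 8.83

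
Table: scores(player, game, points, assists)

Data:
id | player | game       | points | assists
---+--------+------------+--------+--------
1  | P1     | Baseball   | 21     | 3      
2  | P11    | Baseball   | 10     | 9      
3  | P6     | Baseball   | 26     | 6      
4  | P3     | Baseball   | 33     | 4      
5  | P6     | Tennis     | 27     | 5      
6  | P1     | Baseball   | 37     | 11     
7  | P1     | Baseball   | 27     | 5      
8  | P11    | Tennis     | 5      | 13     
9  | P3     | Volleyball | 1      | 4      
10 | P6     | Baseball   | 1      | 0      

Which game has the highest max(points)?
SELECT game, MAX(points) as val
FROM scores
GROUP BY game
ORDER BY val DESC
LIMIT 1

Result: Baseball with max(points) = 37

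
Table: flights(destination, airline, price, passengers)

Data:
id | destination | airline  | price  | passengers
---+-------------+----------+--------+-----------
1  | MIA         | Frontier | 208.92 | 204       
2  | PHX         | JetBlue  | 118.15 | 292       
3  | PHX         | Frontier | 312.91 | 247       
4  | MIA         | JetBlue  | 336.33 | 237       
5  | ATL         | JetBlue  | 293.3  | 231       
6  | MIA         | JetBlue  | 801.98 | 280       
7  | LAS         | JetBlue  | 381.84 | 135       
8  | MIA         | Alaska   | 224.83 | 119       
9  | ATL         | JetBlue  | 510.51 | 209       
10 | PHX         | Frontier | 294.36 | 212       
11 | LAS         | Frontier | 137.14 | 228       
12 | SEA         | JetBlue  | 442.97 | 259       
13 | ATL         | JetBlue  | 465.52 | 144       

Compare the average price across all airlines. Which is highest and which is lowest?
SELECT airline, AVG(price)
FROM flights
GROUP BY airline
ORDER BY AVG(price)

All groups:
  Alaska: 224.83
  Frontier: 238.33
  JetBlue: 418.83

Highest: JetBlue (418.83)
Lowest: Alaska (224.83)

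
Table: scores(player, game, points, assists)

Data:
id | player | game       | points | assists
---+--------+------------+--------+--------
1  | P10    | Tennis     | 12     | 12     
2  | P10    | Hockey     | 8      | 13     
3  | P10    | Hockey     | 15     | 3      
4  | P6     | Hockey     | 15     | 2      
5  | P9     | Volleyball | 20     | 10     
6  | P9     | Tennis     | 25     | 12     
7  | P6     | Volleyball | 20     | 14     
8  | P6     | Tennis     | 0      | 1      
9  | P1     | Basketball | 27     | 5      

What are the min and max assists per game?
SELECT game, MIN(assists), MAX(assists)
FROM scores
GROUP BY game

Result:
  Basketball: min=5, max=5
  Hockey: min=2, max=13
  Tennis: min=1, max=12
  Volleyball: min=10, max=14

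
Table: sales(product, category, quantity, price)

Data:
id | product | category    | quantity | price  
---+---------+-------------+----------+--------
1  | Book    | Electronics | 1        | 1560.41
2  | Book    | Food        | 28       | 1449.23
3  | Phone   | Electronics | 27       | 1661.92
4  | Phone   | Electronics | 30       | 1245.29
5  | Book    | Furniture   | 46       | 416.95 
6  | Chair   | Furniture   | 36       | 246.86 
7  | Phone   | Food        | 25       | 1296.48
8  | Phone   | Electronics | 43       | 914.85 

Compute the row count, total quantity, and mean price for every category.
SELECT category,
       COUNT(*) as cnt,
       SUM(quantity) as total_quantity,
       AVG(price) as avg_price
FROM sales
GROUP BY category

Result:
  Electronics: 4 records, 101 total quantity, 1345.62 avg price
  Food: 2 records, 53 total quantity, 1372.86 avg price
  Furniture: 2 records, 82 total quantity, 331.91 avg price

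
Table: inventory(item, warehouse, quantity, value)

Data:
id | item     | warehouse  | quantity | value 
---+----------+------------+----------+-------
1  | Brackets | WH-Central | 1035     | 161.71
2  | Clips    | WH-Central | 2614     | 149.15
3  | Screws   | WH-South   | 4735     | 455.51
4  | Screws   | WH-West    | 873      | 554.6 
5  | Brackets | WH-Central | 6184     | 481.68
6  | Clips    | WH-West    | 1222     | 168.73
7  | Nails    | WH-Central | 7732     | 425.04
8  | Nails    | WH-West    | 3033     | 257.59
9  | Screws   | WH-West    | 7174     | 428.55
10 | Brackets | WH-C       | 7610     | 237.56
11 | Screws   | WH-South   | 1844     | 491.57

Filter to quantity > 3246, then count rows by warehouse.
SELECT warehouse, COUNT(*)
FROM inventory
WHERE quantity > 3246
GROUP BY warehouse

Note: WHERE filters rows before grouping.

Result:
  WH-C: 1
  WH-Central: 2
  WH-South: 1
  WH-West: 1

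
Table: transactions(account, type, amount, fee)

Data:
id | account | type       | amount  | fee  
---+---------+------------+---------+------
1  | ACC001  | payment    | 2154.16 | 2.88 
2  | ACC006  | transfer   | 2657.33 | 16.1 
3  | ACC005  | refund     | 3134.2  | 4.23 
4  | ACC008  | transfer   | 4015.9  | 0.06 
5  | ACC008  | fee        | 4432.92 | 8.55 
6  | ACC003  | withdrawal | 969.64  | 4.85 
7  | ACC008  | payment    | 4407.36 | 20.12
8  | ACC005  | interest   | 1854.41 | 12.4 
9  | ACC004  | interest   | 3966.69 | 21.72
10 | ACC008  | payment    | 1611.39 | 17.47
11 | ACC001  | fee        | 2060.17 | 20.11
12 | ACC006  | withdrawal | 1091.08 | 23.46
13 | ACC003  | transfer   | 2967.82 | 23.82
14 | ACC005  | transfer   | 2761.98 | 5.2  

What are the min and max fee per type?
SELECT type, MIN(fee), MAX(fee)
FROM transactions
GROUP BY type

Result:
  fee: min=8.55, max=20.11
  interest: min=12.40, max=21.72
  payment: min=2.88, max=20.12
  refund: min=4.23, max=4.23
  transfer: min=0.06, max=23.82
  withdrawal: min=4.85, max=23.46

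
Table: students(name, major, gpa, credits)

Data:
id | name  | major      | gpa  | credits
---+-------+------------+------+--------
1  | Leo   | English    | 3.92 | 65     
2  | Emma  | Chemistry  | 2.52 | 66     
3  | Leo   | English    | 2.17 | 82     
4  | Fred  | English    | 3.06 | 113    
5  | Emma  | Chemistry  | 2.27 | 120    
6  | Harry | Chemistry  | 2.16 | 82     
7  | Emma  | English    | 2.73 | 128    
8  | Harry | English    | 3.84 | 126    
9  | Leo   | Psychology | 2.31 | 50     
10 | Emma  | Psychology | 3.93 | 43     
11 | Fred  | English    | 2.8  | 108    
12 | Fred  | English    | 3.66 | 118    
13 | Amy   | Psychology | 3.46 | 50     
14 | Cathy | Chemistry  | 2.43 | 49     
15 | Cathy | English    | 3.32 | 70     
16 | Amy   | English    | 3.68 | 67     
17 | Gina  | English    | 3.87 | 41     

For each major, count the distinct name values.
SELECT major, COUNT(DISTINCT name)
FROM students
GROUP BY major

Result:
  Chemistry: 3 distinct
  English: 7 distinct
  Psychology: 3 distinct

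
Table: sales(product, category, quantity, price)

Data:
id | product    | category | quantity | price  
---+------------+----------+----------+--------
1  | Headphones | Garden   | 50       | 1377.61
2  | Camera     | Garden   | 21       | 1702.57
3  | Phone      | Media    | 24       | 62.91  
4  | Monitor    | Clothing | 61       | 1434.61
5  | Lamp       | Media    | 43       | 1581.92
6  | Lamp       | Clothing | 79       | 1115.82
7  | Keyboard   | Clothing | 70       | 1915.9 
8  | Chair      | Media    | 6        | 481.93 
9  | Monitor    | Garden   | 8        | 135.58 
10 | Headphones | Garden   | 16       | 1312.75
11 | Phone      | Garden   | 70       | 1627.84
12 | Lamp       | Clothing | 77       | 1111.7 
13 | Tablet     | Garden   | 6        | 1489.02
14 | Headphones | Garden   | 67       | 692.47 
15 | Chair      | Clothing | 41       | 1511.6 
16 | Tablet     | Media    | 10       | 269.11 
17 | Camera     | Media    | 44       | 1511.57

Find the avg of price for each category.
SELECT category, AVG(price) as result
FROM sales
GROUP BY category

Result:
  Clothing: 1417.93
  Garden: 1191.12
  Media: 781.49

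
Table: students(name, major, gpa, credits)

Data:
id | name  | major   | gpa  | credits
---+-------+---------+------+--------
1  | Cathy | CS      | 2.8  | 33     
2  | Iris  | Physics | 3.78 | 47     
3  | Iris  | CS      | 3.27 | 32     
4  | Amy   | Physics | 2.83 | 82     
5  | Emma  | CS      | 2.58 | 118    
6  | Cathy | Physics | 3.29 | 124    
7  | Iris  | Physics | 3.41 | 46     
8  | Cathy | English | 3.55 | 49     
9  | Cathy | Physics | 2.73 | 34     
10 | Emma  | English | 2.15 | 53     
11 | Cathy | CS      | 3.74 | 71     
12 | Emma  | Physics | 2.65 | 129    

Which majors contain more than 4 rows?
SELECT major, COUNT(*) as cnt
FROM students
GROUP BY major
HAVING COUNT(*) > 4

Result:
  Physics: 6

Note: HAVING filters groups after aggregation, WHERE filters rows before.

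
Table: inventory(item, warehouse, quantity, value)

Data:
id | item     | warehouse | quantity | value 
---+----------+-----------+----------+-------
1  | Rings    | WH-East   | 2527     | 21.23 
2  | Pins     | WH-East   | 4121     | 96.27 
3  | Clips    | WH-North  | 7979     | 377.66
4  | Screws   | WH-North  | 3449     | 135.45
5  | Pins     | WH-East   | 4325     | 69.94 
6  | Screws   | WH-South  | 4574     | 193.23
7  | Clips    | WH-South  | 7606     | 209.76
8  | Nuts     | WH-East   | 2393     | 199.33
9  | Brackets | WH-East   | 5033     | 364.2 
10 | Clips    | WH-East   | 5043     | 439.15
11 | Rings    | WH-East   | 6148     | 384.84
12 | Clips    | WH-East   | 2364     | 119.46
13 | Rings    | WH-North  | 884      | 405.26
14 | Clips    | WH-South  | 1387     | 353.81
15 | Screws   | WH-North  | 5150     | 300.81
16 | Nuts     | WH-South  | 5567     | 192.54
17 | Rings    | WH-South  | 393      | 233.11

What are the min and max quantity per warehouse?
SELECT warehouse, MIN(quantity), MAX(quantity)
FROM inventory
GROUP BY warehouse

Result:
  WH-East: min=2364, max=6148
  WH-North: min=884, max=7979
  WH-South: min=393, max=7606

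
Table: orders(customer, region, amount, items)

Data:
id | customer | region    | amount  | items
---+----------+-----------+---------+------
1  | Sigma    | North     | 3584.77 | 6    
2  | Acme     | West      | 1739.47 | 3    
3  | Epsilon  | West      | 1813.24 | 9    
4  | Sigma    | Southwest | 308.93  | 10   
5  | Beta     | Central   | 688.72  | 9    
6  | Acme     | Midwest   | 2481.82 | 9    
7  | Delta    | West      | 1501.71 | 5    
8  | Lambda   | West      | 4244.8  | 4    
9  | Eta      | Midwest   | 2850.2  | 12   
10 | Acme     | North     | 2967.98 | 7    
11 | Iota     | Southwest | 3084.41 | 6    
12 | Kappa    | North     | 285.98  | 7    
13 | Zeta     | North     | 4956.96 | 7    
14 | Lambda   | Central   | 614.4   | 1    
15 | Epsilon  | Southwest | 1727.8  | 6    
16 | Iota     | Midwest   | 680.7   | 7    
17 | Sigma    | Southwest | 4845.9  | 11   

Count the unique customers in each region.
SELECT region, COUNT(DISTINCT customer)
FROM orders
GROUP BY region

Result:
  Central: 2 distinct
  Midwest: 3 distinct
  North: 4 distinct
  Southwest: 3 distinct
  West: 4 distinct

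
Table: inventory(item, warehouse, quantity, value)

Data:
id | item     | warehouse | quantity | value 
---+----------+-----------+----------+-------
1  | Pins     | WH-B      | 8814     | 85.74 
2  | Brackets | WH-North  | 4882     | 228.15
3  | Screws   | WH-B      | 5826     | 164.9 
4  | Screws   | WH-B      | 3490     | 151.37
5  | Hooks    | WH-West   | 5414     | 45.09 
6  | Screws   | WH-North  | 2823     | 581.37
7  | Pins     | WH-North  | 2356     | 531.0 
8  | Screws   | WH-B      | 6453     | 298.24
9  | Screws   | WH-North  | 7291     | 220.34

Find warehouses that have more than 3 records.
SELECT warehouse, COUNT(*) as cnt
FROM inventory
GROUP BY warehouse
HAVING COUNT(*) > 3

Result:
  WH-B: 4
  WH-North: 4

Note: HAVING filters groups after aggregation, WHERE filters rows before.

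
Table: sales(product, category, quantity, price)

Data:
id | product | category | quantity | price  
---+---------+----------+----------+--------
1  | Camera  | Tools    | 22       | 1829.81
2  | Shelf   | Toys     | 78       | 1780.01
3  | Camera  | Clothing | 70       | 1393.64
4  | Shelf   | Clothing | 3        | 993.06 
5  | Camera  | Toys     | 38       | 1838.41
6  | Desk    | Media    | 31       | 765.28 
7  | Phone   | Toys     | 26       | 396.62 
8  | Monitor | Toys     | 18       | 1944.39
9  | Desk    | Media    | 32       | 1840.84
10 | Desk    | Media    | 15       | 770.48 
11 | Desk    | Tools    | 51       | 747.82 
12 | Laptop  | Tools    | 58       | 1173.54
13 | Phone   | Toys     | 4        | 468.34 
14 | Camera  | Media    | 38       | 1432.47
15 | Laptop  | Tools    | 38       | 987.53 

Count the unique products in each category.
SELECT category, COUNT(DISTINCT product)
FROM sales
GROUP BY category

Result:
  Clothing: 2 distinct
  Media: 2 distinct
  Tools: 3 distinct
  Toys: 4 distinct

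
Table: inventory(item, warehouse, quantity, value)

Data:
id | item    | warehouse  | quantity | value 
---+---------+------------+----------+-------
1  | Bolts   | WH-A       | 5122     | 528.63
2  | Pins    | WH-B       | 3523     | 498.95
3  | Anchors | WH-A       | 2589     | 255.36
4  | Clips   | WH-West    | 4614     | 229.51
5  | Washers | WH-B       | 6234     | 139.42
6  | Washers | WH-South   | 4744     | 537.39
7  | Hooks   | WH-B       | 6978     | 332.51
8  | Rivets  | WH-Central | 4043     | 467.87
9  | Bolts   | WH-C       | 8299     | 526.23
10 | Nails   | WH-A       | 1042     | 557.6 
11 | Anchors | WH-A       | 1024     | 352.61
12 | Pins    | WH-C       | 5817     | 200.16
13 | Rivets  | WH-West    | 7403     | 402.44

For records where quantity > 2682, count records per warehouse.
SELECT warehouse, COUNT(*)
FROM inventory
WHERE quantity > 2682
GROUP BY warehouse

Note: WHERE filters rows before grouping.

Result:
  WH-A: 1
  WH-B: 3
  WH-C: 2
  WH-Central: 1
  WH-South: 1
  WH-West: 2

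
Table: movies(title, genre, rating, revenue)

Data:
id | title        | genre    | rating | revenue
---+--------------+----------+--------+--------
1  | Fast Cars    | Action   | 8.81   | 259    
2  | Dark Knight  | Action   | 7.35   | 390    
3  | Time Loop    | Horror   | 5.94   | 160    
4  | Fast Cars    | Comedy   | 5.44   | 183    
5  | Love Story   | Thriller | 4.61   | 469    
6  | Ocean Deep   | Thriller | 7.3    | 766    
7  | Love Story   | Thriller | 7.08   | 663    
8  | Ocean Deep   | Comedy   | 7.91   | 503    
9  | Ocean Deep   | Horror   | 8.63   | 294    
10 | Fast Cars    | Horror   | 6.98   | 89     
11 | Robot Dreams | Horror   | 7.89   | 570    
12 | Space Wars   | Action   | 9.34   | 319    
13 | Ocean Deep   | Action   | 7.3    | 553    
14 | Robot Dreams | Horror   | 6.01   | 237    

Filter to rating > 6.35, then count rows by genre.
SELECT genre, COUNT(*)
FROM movies
WHERE rating > 6.35
GROUP BY genre

Note: WHERE filters rows before grouping.

Result:
  Action: 4
  Comedy: 1
  Horror: 3
  Thriller: 2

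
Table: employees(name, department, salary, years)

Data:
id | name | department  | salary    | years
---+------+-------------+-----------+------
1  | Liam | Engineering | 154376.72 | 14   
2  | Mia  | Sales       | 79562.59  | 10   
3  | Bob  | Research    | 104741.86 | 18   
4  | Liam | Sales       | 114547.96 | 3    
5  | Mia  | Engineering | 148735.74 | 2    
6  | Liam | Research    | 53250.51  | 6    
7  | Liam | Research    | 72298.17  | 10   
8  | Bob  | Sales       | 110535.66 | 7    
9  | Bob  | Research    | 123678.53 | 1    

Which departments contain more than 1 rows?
SELECT department, COUNT(*) as cnt
FROM employees
GROUP BY department
HAVING COUNT(*) > 1

Result:
  Engineering: 2
  Research: 4
  Sales: 3

Note: HAVING filters groups after aggregation, WHERE filters rows before.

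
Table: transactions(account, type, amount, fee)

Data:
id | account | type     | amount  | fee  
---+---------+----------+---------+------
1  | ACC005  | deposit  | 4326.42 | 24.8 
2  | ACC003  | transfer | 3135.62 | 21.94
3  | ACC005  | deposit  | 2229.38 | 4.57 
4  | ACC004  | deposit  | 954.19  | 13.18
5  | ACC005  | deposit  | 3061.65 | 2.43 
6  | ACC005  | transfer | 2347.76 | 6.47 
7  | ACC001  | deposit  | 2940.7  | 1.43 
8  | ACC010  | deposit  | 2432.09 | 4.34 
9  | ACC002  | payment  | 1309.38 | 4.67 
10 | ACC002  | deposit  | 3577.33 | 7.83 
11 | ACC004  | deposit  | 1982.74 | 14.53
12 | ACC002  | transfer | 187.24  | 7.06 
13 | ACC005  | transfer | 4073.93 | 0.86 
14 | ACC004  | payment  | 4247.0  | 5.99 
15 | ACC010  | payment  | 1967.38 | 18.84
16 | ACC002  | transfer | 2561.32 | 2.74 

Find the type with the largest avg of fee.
SELECT type, AVG(fee) as val
FROM transactions
GROUP BY type
ORDER BY val DESC
LIMIT 1

Result: payment with avg(fee) = 9.83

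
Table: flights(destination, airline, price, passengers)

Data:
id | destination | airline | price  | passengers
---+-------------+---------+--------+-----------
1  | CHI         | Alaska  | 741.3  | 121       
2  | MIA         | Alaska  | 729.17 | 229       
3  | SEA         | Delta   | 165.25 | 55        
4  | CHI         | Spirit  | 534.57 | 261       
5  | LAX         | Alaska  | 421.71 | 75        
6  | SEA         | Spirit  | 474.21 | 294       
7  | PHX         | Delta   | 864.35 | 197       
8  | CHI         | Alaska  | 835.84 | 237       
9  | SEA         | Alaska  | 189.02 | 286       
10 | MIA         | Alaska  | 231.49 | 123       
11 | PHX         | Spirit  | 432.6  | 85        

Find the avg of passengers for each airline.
SELECT airline, AVG(passengers) as result
FROM flights
GROUP BY airline

Result:
  Alaska: 178.50
  Delta: 126.00
  Spirit: 213.33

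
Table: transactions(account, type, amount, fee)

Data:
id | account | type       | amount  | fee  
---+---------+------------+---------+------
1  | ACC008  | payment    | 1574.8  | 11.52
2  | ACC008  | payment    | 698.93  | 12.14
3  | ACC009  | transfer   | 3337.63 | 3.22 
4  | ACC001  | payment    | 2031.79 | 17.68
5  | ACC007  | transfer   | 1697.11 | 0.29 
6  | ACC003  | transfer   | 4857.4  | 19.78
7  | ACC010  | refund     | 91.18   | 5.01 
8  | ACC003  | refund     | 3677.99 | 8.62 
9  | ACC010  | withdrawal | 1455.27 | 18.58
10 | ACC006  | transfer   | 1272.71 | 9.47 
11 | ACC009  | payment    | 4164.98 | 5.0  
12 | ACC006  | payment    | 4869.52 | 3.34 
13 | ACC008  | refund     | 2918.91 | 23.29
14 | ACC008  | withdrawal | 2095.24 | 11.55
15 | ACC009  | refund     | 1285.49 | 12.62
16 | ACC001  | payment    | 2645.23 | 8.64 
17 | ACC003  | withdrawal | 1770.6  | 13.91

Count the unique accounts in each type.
SELECT type, COUNT(DISTINCT account)
FROM transactions
GROUP BY type

Result:
  payment: 4 distinct
  refund: 4 distinct
  transfer: 4 distinct
  withdrawal: 3 distinct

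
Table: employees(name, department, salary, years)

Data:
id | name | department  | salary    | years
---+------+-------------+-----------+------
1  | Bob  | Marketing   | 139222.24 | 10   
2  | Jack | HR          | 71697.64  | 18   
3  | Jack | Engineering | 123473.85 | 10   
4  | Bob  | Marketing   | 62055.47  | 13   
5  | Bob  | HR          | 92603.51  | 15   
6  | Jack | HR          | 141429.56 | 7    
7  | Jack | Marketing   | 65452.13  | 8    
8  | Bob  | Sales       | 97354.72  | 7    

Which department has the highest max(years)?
SELECT department, MAX(years) as val
FROM employees
GROUP BY department
ORDER BY val DESC
LIMIT 1

Result: HR with max(years) = 18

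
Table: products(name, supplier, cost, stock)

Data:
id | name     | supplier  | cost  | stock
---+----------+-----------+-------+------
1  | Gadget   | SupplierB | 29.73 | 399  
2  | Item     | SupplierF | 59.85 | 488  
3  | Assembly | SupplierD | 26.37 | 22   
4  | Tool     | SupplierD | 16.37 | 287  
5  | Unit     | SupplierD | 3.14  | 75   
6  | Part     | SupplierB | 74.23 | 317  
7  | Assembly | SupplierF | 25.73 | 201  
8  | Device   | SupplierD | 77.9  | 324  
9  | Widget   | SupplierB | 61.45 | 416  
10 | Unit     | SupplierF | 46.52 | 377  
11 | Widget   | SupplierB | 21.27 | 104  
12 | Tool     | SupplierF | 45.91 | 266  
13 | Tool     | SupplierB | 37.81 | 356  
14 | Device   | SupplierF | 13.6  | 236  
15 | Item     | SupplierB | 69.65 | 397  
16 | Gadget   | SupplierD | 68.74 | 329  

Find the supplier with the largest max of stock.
SELECT supplier, MAX(stock) as val
FROM products
GROUP BY supplier
ORDER BY val DESC
LIMIT 1

Result: SupplierF with max(stock) = 488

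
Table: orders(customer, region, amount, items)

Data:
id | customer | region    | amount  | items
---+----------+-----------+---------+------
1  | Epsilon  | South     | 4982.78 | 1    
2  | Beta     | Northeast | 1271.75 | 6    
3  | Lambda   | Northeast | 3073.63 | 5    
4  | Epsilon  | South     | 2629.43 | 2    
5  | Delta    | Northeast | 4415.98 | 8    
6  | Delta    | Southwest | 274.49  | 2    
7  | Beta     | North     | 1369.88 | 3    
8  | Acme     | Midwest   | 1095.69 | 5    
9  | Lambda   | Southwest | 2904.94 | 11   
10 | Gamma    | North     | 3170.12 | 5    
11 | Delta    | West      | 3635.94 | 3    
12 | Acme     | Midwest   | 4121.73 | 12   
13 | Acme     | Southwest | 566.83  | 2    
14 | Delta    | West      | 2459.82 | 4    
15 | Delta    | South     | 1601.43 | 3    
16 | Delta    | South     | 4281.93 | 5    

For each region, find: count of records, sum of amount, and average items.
SELECT region,
       COUNT(*) as cnt,
       SUM(amount) as total_amount,
       AVG(items) as avg_items
FROM orders
GROUP BY region

Result:
  Midwest: 2 records, 5217.42 total amount, 8.50 avg items
  North: 2 records, 4540.00 total amount, 4.00 avg items
  Northeast: 3 records, 8761.36 total amount, 6.33 avg items
  South: 4 records, 13495.57 total amount, 2.75 avg items
  Southwest: 3 records, 3746.26 total amount, 5.00 avg items
  West: 2 records, 6095.76 total amount, 3.50 avg items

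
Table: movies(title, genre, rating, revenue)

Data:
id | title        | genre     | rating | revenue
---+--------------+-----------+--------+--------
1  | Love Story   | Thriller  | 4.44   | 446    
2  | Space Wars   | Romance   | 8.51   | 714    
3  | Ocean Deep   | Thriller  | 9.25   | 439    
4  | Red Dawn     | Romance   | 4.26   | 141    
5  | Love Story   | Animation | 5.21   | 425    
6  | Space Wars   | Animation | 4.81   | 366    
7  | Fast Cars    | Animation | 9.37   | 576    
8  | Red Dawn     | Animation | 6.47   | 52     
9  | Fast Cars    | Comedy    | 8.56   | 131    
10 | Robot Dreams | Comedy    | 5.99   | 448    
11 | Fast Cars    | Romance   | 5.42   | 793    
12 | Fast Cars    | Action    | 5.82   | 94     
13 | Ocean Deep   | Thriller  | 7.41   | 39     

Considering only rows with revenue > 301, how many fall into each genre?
SELECT genre, COUNT(*)
FROM movies
WHERE revenue > 301
GROUP BY genre

Note: WHERE filters rows before grouping.

Result:
  Animation: 3
  Comedy: 1
  Romance: 2
  Thriller: 2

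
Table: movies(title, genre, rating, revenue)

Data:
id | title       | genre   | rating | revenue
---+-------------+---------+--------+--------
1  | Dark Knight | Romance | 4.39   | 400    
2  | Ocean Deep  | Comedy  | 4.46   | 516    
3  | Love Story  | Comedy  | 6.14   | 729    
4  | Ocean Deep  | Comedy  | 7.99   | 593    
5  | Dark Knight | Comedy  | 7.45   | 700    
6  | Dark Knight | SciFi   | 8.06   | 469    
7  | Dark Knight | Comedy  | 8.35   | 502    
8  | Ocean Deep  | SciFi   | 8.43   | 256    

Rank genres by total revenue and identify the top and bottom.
SELECT genre, SUM(revenue)
FROM movies
GROUP BY genre
ORDER BY SUM(revenue)

All groups:
  Romance: 400
  SciFi: 725
  Comedy: 3040

Highest: Comedy (3040)
Lowest: Romance (400)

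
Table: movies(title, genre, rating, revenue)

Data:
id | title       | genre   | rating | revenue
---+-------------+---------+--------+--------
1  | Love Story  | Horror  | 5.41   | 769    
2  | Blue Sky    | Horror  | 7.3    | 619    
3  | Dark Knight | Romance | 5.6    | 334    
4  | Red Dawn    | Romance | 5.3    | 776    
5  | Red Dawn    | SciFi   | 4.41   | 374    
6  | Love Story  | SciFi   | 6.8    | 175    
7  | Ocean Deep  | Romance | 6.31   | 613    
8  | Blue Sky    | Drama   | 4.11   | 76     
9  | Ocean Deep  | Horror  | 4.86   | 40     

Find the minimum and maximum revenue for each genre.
SELECT genre, MIN(revenue), MAX(revenue)
FROM movies
GROUP BY genre

Result:
  Drama: min=76, max=76
  Horror: min=40, max=769
  Romance: min=334, max=776
  SciFi: min=175, max=374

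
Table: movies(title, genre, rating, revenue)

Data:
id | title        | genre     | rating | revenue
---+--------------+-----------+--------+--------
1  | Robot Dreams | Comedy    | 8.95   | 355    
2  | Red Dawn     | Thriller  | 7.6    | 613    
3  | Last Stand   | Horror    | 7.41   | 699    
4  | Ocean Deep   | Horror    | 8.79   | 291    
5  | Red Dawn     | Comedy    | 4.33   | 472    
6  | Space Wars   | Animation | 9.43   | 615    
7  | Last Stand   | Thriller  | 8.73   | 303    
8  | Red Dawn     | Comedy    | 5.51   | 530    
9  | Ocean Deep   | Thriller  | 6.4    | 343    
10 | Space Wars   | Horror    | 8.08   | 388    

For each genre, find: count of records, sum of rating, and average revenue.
SELECT genre,
       COUNT(*) as cnt,
       SUM(rating) as total_rating,
       AVG(revenue) as avg_revenue
FROM movies
GROUP BY genre

Result:
  Animation: 1 records, 9.43 total rating, 615.00 avg revenue
  Comedy: 3 records, 18.79 total rating, 452.33 avg revenue
  Horror: 3 records, 24.28 total rating, 459.33 avg revenue
  Thriller: 3 records, 22.73 total rating, 419.67 avg revenue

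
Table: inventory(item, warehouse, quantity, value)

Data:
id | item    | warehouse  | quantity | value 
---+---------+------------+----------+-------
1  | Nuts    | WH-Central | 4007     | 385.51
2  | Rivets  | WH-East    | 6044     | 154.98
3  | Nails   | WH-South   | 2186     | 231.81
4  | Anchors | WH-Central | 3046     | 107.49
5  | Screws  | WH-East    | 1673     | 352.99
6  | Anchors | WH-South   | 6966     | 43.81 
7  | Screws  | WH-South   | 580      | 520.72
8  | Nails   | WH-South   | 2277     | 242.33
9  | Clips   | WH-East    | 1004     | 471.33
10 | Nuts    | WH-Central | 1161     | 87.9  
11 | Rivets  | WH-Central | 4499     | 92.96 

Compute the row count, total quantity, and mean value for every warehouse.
SELECT warehouse,
       COUNT(*) as cnt,
       SUM(quantity) as total_quantity,
       AVG(value) as avg_value
FROM inventory
GROUP BY warehouse

Result:
  WH-Central: 4 records, 12713 total quantity, 168.47 avg value
  WH-East: 3 records, 8721 total quantity, 326.43 avg value
  WH-South: 4 records, 12009 total quantity, 259.67 avg value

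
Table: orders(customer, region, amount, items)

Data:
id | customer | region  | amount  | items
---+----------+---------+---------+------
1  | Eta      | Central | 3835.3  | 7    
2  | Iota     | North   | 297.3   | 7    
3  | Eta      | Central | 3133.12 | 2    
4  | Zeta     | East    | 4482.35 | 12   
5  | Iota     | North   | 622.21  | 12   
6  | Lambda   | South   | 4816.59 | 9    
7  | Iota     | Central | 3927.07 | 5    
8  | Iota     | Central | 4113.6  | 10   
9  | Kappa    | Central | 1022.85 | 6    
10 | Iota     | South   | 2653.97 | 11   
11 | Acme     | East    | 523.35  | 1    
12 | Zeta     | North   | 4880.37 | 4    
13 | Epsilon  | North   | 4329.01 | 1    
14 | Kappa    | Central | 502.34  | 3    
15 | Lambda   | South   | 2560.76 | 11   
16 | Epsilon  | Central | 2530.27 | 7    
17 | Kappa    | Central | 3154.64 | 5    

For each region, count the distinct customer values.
SELECT region, COUNT(DISTINCT customer)
FROM orders
GROUP BY region

Result:
  Central: 4 distinct
  East: 2 distinct
  North: 3 distinct
  South: 2 distinct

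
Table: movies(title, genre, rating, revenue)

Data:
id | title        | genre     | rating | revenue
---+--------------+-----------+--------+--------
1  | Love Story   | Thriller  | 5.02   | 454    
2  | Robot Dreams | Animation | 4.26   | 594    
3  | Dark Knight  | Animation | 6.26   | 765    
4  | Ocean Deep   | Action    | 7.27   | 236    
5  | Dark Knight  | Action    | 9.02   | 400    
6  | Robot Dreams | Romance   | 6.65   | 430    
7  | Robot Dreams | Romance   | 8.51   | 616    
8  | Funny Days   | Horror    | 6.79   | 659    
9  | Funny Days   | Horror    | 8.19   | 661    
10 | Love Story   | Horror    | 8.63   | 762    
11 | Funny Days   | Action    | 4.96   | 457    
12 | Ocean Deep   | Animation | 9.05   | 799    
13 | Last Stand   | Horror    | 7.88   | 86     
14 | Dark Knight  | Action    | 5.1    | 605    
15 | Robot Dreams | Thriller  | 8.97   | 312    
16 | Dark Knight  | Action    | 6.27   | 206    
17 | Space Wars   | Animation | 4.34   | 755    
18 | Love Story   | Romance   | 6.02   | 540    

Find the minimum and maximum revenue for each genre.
SELECT genre, MIN(revenue), MAX(revenue)
FROM movies
GROUP BY genre

Result:
  Action: min=206, max=605
  Animation: min=594, max=799
  Horror: min=86, max=762
  Romance: min=430, max=616
  Thriller: min=312, max=454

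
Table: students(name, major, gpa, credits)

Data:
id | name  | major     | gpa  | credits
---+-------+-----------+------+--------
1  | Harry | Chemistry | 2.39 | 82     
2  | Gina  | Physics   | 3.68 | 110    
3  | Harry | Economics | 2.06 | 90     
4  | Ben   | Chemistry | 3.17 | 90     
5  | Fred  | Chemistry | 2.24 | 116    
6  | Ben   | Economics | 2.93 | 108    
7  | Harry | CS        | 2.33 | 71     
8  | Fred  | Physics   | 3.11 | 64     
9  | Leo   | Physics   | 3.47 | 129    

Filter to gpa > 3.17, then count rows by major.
SELECT major, COUNT(*)
FROM students
WHERE gpa > 3.17
GROUP BY major

Note: WHERE filters rows before grouping.

Result:
  Physics: 2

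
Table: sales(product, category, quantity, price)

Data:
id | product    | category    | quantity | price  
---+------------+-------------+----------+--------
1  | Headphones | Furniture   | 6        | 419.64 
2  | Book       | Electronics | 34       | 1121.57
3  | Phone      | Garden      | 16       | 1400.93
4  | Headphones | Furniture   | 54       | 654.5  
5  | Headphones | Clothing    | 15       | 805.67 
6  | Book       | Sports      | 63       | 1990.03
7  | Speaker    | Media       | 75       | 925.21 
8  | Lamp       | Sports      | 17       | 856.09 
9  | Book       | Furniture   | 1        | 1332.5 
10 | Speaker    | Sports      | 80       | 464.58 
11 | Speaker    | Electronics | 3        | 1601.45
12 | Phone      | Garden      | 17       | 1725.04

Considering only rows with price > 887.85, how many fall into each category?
SELECT category, COUNT(*)
FROM sales
WHERE price > 887.85
GROUP BY category

Note: WHERE filters rows before grouping.

Result:
  Electronics: 2
  Furniture: 1
  Garden: 2
  Media: 1
  Sports: 1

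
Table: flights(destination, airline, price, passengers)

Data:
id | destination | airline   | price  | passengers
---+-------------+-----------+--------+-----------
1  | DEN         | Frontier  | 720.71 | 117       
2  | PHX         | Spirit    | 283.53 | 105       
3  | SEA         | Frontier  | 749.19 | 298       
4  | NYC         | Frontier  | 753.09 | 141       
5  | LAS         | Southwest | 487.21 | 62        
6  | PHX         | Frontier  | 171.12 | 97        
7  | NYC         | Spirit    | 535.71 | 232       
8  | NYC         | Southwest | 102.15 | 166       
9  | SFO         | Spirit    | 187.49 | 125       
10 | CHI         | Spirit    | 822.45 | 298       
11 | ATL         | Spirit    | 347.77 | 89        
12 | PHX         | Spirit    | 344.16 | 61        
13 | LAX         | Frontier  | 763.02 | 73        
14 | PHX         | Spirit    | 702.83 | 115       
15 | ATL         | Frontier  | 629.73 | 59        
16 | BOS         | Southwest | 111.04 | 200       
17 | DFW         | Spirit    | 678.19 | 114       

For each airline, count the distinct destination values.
SELECT airline, COUNT(DISTINCT destination)
FROM flights
GROUP BY airline

Result:
  Frontier: 6 distinct
  Southwest: 3 distinct
  Spirit: 6 distinct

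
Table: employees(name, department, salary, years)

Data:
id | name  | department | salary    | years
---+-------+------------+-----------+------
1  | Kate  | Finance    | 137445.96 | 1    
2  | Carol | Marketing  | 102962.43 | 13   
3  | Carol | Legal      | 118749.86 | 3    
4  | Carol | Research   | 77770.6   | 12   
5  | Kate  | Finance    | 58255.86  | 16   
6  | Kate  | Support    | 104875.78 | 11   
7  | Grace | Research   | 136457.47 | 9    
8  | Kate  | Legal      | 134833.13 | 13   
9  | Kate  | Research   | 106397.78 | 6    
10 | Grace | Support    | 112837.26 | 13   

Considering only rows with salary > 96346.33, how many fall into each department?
SELECT department, COUNT(*)
FROM employees
WHERE salary > 96346.33
GROUP BY department

Note: WHERE filters rows before grouping.

Result:
  Finance: 1
  Legal: 2
  Marketing: 1
  Research: 2
  Support: 2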